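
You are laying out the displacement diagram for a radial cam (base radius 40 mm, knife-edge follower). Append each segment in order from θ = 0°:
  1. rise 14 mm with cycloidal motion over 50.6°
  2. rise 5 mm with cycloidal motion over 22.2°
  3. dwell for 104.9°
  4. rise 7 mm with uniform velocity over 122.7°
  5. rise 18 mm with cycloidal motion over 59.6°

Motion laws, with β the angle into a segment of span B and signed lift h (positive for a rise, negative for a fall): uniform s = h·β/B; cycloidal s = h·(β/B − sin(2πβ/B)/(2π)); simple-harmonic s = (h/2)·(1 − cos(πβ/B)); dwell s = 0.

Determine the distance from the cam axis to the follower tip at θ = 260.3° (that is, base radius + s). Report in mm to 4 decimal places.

seg 1 [0°–50.6°] cycloidal, h=14: full span → s += 14 → s = 14.0000
seg 2 [50.6°–72.8°] cycloidal, h=5: full span → s += 5 → s = 19.0000
seg 3 [72.8°–177.7°] dwell: s stays 19.0000
seg 4 [177.7°–300.4°] uniform, h=7: θ=260.3° here. β=82.6, B=122.7. 7·82.6/122.7 = 4.7123 → s = 23.7123
radial distance = base radius + s = 40 + 23.7123 = 63.7123

63.7123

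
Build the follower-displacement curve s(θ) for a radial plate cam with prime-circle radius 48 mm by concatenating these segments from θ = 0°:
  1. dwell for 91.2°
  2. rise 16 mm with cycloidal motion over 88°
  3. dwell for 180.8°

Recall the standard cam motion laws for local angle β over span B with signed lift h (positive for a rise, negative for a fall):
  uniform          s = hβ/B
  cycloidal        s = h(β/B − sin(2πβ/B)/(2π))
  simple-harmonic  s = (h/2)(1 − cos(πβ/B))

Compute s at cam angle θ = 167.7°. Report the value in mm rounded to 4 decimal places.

seg 1 [0°–91.2°] dwell: s stays 0.0000
seg 2 [91.2°–179.2°] cycloidal, h=16: θ=167.7° here. β=76.5, B=88. 16·(0.8693 − sin(2π·0.8693)/(2π)) = 15.7728 → s = 15.7728

15.7728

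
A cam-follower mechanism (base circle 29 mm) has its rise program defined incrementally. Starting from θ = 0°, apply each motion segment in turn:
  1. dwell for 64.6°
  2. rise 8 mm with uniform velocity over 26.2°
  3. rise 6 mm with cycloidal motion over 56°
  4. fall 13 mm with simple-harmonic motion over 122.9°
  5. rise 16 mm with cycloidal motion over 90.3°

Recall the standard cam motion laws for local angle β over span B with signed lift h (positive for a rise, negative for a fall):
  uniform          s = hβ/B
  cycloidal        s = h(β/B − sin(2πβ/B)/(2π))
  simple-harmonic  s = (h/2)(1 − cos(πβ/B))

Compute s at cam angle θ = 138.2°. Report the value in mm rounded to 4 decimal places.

seg 1 [0°–64.6°] dwell: s stays 0.0000
seg 2 [64.6°–90.8°] uniform, h=8: full span → s += 8 → s = 8.0000
seg 3 [90.8°–146.8°] cycloidal, h=6: θ=138.2° here. β=47.4, B=56. 6·(0.8464 − sin(2π·0.8464)/(2π)) = 5.8635 → s = 13.8635

13.8635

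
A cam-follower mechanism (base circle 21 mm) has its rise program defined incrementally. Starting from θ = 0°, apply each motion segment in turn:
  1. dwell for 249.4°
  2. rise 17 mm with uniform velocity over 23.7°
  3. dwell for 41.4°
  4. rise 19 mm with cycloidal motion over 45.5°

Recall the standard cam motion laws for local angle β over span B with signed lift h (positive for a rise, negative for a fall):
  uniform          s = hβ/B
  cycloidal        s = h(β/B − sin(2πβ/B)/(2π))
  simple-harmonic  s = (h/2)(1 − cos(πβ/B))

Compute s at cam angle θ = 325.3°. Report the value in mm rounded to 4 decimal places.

seg 1 [0°–249.4°] dwell: s stays 0.0000
seg 2 [249.4°–273.1°] uniform, h=17: full span → s += 17 → s = 17.0000
seg 3 [273.1°–314.5°] dwell: s stays 17.0000
seg 4 [314.5°–360°] cycloidal, h=19: θ=325.3° here. β=10.8, B=45.5. 19·(0.2374 − sin(2π·0.2374)/(2π)) = 1.4955 → s = 18.4955

18.4955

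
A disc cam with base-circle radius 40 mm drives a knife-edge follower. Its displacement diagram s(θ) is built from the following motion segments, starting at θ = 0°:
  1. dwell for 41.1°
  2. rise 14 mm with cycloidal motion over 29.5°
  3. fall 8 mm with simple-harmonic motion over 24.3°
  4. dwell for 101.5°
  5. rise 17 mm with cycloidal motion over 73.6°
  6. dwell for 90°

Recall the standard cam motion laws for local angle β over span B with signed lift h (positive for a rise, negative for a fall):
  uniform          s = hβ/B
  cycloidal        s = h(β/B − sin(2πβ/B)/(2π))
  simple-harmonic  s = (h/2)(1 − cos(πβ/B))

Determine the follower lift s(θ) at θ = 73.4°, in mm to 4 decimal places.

seg 1 [0°–41.1°] dwell: s stays 0.0000
seg 2 [41.1°–70.6°] cycloidal, h=14: full span → s += 14 → s = 14.0000
seg 3 [70.6°–94.9°] simple-harmonic, h=-8: θ=73.4° here. β=2.8, B=24.3. -8/2·(1 − cos(π·0.1152)) = -0.2592 → s = 13.7408

13.7408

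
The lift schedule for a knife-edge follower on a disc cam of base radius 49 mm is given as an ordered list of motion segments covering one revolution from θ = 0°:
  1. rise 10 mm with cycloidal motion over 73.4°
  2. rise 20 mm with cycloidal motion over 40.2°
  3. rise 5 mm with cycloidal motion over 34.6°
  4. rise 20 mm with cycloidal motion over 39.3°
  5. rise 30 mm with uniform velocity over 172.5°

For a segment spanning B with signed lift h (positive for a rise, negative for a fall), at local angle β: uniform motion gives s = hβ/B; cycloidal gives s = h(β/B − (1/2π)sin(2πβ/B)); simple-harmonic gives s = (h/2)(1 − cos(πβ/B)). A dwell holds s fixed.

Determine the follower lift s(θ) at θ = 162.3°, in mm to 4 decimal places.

seg 1 [0°–73.4°] cycloidal, h=10: full span → s += 10 → s = 10.0000
seg 2 [73.4°–113.6°] cycloidal, h=20: full span → s += 20 → s = 30.0000
seg 3 [113.6°–148.2°] cycloidal, h=5: full span → s += 5 → s = 35.0000
seg 4 [148.2°–187.5°] cycloidal, h=20: θ=162.3° here. β=14.1, B=39.3. 20·(0.3588 − sin(2π·0.3588)/(2π)) = 4.7075 → s = 39.7075

39.7075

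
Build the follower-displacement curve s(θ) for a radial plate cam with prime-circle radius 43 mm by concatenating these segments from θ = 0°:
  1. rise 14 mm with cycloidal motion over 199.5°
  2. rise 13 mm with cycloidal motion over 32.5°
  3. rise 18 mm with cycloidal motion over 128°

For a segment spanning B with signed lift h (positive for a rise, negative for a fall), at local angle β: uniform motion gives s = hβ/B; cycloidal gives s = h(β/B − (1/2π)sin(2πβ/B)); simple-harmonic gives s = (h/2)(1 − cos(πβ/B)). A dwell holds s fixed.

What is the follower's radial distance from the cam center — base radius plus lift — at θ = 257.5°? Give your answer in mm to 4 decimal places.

seg 1 [0°–199.5°] cycloidal, h=14: full span → s += 14 → s = 14.0000
seg 2 [199.5°–232°] cycloidal, h=13: full span → s += 13 → s = 27.0000
seg 3 [232°–360°] cycloidal, h=18: θ=257.5° here. β=25.5, B=128. 18·(0.1992 − sin(2π·0.1992)/(2π)) = 0.8657 → s = 27.8657
radial distance = base radius + s = 43 + 27.8657 = 70.8657

70.8657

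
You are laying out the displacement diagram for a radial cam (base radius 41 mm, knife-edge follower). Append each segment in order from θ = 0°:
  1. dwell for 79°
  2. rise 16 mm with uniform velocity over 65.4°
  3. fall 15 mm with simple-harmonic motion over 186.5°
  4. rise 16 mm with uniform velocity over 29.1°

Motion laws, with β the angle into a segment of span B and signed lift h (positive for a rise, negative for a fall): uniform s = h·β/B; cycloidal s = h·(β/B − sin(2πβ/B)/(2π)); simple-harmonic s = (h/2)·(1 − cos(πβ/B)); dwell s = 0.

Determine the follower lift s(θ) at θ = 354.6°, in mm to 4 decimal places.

seg 1 [0°–79°] dwell: s stays 0.0000
seg 2 [79°–144.4°] uniform, h=16: full span → s += 16 → s = 16.0000
seg 3 [144.4°–330.9°] simple-harmonic, h=-15: full span → s += -15 → s = 1.0000
seg 4 [330.9°–360°] uniform, h=16: θ=354.6° here. β=23.7, B=29.1. 16·23.7/29.1 = 13.0309 → s = 14.0309

14.0309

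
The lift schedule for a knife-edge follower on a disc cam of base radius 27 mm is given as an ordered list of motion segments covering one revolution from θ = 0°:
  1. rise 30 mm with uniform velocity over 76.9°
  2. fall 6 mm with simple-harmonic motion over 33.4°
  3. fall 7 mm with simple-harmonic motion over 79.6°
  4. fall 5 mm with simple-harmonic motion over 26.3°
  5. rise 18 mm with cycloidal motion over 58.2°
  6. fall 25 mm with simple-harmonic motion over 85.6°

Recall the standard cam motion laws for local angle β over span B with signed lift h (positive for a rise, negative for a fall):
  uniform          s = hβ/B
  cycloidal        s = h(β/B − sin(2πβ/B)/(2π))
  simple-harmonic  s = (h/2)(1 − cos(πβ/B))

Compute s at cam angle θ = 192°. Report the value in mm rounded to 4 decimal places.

seg 1 [0°–76.9°] uniform, h=30: full span → s += 30 → s = 30.0000
seg 2 [76.9°–110.3°] simple-harmonic, h=-6: full span → s += -6 → s = 24.0000
seg 3 [110.3°–189.9°] simple-harmonic, h=-7: full span → s += -7 → s = 17.0000
seg 4 [189.9°–216.2°] simple-harmonic, h=-5: θ=192° here. β=2.1, B=26.3. -5/2·(1 − cos(π·0.0798)) = -0.0782 → s = 16.9218

16.9218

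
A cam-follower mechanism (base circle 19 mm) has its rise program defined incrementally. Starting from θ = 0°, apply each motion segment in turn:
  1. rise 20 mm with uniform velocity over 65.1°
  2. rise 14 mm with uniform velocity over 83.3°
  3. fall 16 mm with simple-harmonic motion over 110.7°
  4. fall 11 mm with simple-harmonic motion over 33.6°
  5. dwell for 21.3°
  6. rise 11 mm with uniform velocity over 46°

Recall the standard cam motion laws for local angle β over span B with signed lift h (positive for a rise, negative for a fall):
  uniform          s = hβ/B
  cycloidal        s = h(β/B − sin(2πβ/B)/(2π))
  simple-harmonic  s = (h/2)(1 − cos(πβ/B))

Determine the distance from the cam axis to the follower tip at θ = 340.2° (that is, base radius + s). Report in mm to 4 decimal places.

seg 1 [0°–65.1°] uniform, h=20: full span → s += 20 → s = 20.0000
seg 2 [65.1°–148.4°] uniform, h=14: full span → s += 14 → s = 34.0000
seg 3 [148.4°–259.1°] simple-harmonic, h=-16: full span → s += -16 → s = 18.0000
seg 4 [259.1°–292.7°] simple-harmonic, h=-11: full span → s += -11 → s = 7.0000
seg 5 [292.7°–314°] dwell: s stays 7.0000
seg 6 [314°–360°] uniform, h=11: θ=340.2° here. β=26.2, B=46. 11·26.2/46 = 6.2652 → s = 13.2652
radial distance = base radius + s = 19 + 13.2652 = 32.2652

32.2652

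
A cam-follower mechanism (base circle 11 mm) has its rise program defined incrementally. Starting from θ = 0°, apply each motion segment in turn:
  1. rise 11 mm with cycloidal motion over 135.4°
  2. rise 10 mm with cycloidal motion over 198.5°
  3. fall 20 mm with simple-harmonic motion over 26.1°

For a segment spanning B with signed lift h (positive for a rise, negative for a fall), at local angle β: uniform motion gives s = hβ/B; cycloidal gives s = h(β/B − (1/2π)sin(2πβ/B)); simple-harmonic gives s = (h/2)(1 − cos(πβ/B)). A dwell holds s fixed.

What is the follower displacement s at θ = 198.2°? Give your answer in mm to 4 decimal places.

seg 1 [0°–135.4°] cycloidal, h=11: full span → s += 11 → s = 11.0000
seg 2 [135.4°–333.9°] cycloidal, h=10: θ=198.2° here. β=62.8, B=198.5. 10·(0.3164 − sin(2π·0.3164)/(2π)) = 1.7086 → s = 12.7086

12.7086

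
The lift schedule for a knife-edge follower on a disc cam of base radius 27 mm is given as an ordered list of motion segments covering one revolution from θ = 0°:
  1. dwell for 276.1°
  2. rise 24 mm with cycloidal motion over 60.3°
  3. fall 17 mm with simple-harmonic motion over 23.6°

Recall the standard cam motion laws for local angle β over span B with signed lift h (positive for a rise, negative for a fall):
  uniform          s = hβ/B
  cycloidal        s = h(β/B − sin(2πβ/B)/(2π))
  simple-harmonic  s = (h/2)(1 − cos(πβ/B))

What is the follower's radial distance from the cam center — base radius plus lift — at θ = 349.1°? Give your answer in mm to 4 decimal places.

seg 1 [0°–276.1°] dwell: s stays 0.0000
seg 2 [276.1°–336.4°] cycloidal, h=24: full span → s += 24 → s = 24.0000
seg 3 [336.4°–360°] simple-harmonic, h=-17: θ=349.1° here. β=12.7, B=23.6. -17/2·(1 − cos(π·0.5381)) = -9.5159 → s = 14.4841
radial distance = base radius + s = 27 + 14.4841 = 41.4841

41.4841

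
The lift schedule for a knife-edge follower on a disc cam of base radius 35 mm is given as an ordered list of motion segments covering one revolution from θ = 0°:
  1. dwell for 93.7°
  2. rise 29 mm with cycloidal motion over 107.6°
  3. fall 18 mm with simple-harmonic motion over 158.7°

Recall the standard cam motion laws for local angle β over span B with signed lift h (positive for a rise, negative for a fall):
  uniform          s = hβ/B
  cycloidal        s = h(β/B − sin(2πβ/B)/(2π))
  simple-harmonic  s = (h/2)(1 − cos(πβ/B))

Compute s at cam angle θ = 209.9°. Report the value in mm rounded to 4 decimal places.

seg 1 [0°–93.7°] dwell: s stays 0.0000
seg 2 [93.7°–201.3°] cycloidal, h=29: full span → s += 29 → s = 29.0000
seg 3 [201.3°–360°] simple-harmonic, h=-18: θ=209.9° here. β=8.6, B=158.7. -18/2·(1 − cos(π·0.0542)) = -0.1301 → s = 28.8699

28.8699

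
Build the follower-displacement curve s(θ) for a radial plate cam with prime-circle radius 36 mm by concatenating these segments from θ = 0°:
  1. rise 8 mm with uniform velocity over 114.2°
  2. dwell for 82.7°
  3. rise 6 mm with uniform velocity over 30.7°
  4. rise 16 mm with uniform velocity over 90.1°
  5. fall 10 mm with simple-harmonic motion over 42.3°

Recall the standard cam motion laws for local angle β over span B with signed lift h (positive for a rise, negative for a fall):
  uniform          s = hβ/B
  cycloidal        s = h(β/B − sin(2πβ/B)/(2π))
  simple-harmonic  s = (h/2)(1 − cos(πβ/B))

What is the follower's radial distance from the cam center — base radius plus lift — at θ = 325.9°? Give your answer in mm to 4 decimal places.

seg 1 [0°–114.2°] uniform, h=8: full span → s += 8 → s = 8.0000
seg 2 [114.2°–196.9°] dwell: s stays 8.0000
seg 3 [196.9°–227.6°] uniform, h=6: full span → s += 6 → s = 14.0000
seg 4 [227.6°–317.7°] uniform, h=16: full span → s += 16 → s = 30.0000
seg 5 [317.7°–360°] simple-harmonic, h=-10: θ=325.9° here. β=8.2, B=42.3. -10/2·(1 − cos(π·0.1939)) = -0.8989 → s = 29.1011
radial distance = base radius + s = 36 + 29.1011 = 65.1011

65.1011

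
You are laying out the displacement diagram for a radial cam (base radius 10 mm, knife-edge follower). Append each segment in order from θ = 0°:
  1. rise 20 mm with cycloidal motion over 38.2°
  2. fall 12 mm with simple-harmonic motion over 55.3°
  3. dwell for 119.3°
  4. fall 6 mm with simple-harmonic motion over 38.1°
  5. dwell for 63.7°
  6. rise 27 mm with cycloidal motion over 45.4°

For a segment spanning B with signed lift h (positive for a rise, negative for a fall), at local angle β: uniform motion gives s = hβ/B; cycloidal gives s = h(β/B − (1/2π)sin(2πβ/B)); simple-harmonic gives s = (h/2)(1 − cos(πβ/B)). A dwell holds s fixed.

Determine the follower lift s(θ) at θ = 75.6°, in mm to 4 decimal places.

seg 1 [0°–38.2°] cycloidal, h=20: full span → s += 20 → s = 20.0000
seg 2 [38.2°–93.5°] simple-harmonic, h=-12: θ=75.6° here. β=37.4, B=55.3. -12/2·(1 − cos(π·0.6763)) = -9.1560 → s = 10.8440

10.8440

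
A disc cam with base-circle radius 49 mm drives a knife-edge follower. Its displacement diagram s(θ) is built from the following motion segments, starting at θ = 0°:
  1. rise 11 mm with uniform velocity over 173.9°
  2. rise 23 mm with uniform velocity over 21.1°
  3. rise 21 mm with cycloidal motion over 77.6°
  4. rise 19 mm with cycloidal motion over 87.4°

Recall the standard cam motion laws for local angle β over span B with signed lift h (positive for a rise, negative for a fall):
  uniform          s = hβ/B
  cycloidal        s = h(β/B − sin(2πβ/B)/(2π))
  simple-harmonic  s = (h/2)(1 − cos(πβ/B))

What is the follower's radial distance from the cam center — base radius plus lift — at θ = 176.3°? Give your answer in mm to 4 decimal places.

seg 1 [0°–173.9°] uniform, h=11: full span → s += 11 → s = 11.0000
seg 2 [173.9°–195°] uniform, h=23: θ=176.3° here. β=2.4, B=21.1. 23·2.4/21.1 = 2.6161 → s = 13.6161
radial distance = base radius + s = 49 + 13.6161 = 62.6161

62.6161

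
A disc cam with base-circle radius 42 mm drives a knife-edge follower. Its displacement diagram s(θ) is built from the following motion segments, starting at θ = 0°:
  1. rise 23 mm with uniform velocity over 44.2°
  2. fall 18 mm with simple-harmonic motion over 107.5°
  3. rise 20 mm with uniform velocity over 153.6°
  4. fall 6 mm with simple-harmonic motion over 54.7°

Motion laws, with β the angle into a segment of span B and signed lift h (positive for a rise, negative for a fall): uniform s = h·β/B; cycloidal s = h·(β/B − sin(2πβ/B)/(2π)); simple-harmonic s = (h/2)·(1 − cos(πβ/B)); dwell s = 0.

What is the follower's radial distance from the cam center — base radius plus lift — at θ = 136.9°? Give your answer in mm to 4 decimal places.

seg 1 [0°–44.2°] uniform, h=23: full span → s += 23 → s = 23.0000
seg 2 [44.2°–151.7°] simple-harmonic, h=-18: θ=136.9° here. β=92.7, B=107.5. -18/2·(1 − cos(π·0.8623)) = -17.1712 → s = 5.8288
radial distance = base radius + s = 42 + 5.8288 = 47.8288

47.8288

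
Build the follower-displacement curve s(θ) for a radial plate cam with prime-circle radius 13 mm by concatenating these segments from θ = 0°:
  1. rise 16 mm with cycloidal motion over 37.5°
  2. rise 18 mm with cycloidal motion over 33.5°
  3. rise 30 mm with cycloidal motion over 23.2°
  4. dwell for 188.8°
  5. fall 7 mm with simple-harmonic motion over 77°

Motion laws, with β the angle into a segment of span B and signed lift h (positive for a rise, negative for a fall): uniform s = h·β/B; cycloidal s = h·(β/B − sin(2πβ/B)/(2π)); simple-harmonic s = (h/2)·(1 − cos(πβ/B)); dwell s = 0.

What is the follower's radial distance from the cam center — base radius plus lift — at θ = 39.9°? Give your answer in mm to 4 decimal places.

seg 1 [0°–37.5°] cycloidal, h=16: full span → s += 16 → s = 16.0000
seg 2 [37.5°–71°] cycloidal, h=18: θ=39.9° here. β=2.4, B=33.5. 18·(0.0716 − sin(2π·0.0716)/(2π)) = 0.0431 → s = 16.0431
radial distance = base radius + s = 13 + 16.0431 = 29.0431

29.0431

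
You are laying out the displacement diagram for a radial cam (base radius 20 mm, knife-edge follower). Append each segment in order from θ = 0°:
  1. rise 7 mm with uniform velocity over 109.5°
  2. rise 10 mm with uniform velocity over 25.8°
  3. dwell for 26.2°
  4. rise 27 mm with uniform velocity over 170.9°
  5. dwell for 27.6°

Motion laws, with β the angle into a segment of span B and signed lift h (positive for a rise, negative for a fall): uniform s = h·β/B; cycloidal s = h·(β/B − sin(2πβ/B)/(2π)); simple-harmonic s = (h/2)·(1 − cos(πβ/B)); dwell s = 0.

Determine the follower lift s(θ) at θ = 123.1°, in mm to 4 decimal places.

seg 1 [0°–109.5°] uniform, h=7: full span → s += 7 → s = 7.0000
seg 2 [109.5°–135.3°] uniform, h=10: θ=123.1° here. β=13.6, B=25.8. 10·13.6/25.8 = 5.2713 → s = 12.2713

12.2713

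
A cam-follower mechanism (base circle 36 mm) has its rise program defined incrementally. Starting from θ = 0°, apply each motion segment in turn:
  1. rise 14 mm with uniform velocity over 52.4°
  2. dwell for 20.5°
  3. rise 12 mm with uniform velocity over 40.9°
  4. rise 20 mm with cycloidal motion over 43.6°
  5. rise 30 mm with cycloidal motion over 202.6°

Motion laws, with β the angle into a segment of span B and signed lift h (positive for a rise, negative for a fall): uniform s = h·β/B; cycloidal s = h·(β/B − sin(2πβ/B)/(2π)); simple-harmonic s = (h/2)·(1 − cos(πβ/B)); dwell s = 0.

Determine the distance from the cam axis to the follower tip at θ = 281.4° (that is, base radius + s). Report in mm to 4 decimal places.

seg 1 [0°–52.4°] uniform, h=14: full span → s += 14 → s = 14.0000
seg 2 [52.4°–72.9°] dwell: s stays 14.0000
seg 3 [72.9°–113.8°] uniform, h=12: full span → s += 12 → s = 26.0000
seg 4 [113.8°–157.4°] cycloidal, h=20: full span → s += 20 → s = 46.0000
seg 5 [157.4°–360°] cycloidal, h=30: θ=281.4° here. β=124, B=202.6. 30·(0.6120 − sin(2π·0.6120)/(2π)) = 21.4518 → s = 67.4518
radial distance = base radius + s = 36 + 67.4518 = 103.4518

103.4518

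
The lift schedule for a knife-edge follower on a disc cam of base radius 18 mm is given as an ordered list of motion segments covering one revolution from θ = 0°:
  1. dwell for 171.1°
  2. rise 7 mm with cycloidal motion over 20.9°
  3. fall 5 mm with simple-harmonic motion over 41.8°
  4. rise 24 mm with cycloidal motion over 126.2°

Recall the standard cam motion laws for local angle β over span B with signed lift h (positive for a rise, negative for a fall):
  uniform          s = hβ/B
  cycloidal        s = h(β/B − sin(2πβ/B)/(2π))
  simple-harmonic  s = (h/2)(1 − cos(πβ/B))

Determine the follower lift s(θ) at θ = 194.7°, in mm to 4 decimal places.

seg 1 [0°–171.1°] dwell: s stays 0.0000
seg 2 [171.1°–192°] cycloidal, h=7: full span → s += 7 → s = 7.0000
seg 3 [192°–233.8°] simple-harmonic, h=-5: θ=194.7° here. β=2.7, B=41.8. -5/2·(1 − cos(π·0.0646)) = -0.0513 → s = 6.9487

6.9487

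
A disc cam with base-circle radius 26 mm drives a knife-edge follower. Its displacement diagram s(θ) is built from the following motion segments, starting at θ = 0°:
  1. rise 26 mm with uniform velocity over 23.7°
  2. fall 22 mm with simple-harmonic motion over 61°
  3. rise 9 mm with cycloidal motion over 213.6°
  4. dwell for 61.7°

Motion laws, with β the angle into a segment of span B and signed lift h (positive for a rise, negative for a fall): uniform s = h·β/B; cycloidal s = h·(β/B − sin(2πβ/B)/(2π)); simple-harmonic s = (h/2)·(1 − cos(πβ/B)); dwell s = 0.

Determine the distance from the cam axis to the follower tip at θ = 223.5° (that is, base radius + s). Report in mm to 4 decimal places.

seg 1 [0°–23.7°] uniform, h=26: full span → s += 26 → s = 26.0000
seg 2 [23.7°–84.7°] simple-harmonic, h=-22: full span → s += -22 → s = 4.0000
seg 3 [84.7°–298.3°] cycloidal, h=9: θ=223.5° here. β=138.8, B=213.6. 9·(0.6498 − sin(2π·0.6498)/(2π)) = 7.0062 → s = 11.0062
radial distance = base radius + s = 26 + 11.0062 = 37.0062

37.0062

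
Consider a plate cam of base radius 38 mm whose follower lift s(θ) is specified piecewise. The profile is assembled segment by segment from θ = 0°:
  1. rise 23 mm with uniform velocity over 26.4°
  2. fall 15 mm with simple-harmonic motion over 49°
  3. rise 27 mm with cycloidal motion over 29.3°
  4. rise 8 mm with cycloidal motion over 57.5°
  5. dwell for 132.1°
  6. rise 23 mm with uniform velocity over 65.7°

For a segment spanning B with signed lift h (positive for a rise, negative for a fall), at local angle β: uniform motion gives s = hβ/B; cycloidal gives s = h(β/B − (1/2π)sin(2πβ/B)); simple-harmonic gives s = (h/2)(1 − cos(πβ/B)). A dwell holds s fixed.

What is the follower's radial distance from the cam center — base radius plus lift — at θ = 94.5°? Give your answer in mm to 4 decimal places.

seg 1 [0°–26.4°] uniform, h=23: full span → s += 23 → s = 23.0000
seg 2 [26.4°–75.4°] simple-harmonic, h=-15: full span → s += -15 → s = 8.0000
seg 3 [75.4°–104.7°] cycloidal, h=27: θ=94.5° here. β=19.1, B=29.3. 27·(0.6519 − sin(2π·0.6519)/(2π)) = 21.1067 → s = 29.1067
radial distance = base radius + s = 38 + 29.1067 = 67.1067

67.1067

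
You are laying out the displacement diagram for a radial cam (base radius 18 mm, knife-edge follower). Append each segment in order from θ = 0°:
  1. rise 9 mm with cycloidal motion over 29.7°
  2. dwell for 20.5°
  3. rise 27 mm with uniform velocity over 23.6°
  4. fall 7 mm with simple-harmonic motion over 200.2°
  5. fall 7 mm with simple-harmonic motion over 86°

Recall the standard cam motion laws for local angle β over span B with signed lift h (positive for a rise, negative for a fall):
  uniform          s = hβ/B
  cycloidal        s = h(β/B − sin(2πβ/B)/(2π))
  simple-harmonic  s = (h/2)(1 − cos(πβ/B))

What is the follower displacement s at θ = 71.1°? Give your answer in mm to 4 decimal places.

seg 1 [0°–29.7°] cycloidal, h=9: full span → s += 9 → s = 9.0000
seg 2 [29.7°–50.2°] dwell: s stays 9.0000
seg 3 [50.2°–73.8°] uniform, h=27: θ=71.1° here. β=20.9, B=23.6. 27·20.9/23.6 = 23.9110 → s = 32.9110

32.9110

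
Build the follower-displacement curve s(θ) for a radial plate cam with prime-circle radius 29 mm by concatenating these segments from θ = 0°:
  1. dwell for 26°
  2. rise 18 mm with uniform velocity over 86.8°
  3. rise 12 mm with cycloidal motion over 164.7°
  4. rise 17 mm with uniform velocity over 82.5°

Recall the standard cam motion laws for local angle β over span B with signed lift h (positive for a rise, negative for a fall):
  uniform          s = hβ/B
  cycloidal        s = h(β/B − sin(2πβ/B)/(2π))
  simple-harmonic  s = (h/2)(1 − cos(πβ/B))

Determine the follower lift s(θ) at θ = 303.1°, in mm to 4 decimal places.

seg 1 [0°–26°] dwell: s stays 0.0000
seg 2 [26°–112.8°] uniform, h=18: full span → s += 18 → s = 18.0000
seg 3 [112.8°–277.5°] cycloidal, h=12: full span → s += 12 → s = 30.0000
seg 4 [277.5°–360°] uniform, h=17: θ=303.1° here. β=25.6, B=82.5. 17·25.6/82.5 = 5.2752 → s = 35.2752

35.2752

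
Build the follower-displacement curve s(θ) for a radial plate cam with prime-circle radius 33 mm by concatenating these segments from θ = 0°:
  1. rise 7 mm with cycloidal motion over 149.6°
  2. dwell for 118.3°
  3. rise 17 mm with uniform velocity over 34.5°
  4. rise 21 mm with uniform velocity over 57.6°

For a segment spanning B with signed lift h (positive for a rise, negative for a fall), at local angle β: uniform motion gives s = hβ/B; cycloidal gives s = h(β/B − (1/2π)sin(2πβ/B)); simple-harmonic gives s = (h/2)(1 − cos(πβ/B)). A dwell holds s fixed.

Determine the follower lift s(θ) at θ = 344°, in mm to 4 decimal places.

seg 1 [0°–149.6°] cycloidal, h=7: full span → s += 7 → s = 7.0000
seg 2 [149.6°–267.9°] dwell: s stays 7.0000
seg 3 [267.9°–302.4°] uniform, h=17: full span → s += 17 → s = 24.0000
seg 4 [302.4°–360°] uniform, h=21: θ=344° here. β=41.6, B=57.6. 21·41.6/57.6 = 15.1667 → s = 39.1667

39.1667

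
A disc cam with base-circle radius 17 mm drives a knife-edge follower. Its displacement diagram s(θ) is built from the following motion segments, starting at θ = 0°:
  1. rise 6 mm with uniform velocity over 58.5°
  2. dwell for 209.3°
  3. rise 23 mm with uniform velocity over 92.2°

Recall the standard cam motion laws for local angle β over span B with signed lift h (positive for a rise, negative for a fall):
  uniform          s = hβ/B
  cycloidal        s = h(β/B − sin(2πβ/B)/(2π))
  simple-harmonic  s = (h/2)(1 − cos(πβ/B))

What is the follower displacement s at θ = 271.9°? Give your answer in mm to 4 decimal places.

seg 1 [0°–58.5°] uniform, h=6: full span → s += 6 → s = 6.0000
seg 2 [58.5°–267.8°] dwell: s stays 6.0000
seg 3 [267.8°–360°] uniform, h=23: θ=271.9° here. β=4.1, B=92.2. 23·4.1/92.2 = 1.0228 → s = 7.0228

7.0228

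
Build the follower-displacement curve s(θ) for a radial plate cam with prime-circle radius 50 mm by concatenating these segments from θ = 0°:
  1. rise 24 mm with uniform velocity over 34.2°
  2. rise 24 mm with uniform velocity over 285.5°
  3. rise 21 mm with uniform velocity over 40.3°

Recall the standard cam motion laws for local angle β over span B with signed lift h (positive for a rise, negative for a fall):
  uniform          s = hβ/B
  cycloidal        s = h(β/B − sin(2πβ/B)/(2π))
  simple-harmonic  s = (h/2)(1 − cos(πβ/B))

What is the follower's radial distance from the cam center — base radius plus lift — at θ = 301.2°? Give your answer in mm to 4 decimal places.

seg 1 [0°–34.2°] uniform, h=24: full span → s += 24 → s = 24.0000
seg 2 [34.2°–319.7°] uniform, h=24: θ=301.2° here. β=267, B=285.5. 24·267/285.5 = 22.4448 → s = 46.4448
radial distance = base radius + s = 50 + 46.4448 = 96.4448

96.4448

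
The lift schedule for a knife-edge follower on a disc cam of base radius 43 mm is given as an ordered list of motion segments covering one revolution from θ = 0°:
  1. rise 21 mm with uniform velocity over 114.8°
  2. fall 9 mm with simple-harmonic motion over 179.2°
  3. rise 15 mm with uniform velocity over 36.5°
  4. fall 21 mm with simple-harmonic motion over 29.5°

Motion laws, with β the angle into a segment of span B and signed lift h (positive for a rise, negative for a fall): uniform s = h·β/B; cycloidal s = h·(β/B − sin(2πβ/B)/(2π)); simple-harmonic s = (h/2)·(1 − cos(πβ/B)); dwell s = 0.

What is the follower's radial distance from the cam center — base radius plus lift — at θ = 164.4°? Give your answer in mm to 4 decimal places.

seg 1 [0°–114.8°] uniform, h=21: full span → s += 21 → s = 21.0000
seg 2 [114.8°–294°] simple-harmonic, h=-9: θ=164.4° here. β=49.6, B=179.2. -9/2·(1 − cos(π·0.2768)) = -1.5967 → s = 19.4033
radial distance = base radius + s = 43 + 19.4033 = 62.4033

62.4033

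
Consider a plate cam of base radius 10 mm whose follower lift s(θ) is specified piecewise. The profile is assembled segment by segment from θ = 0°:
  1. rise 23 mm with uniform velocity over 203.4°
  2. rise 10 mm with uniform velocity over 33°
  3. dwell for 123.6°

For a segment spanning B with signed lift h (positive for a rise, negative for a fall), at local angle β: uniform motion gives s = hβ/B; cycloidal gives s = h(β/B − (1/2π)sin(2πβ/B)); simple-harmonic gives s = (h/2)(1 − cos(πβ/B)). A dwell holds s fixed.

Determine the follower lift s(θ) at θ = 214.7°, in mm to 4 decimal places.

seg 1 [0°–203.4°] uniform, h=23: full span → s += 23 → s = 23.0000
seg 2 [203.4°–236.4°] uniform, h=10: θ=214.7° here. β=11.3, B=33. 10·11.3/33 = 3.4242 → s = 26.4242

26.4242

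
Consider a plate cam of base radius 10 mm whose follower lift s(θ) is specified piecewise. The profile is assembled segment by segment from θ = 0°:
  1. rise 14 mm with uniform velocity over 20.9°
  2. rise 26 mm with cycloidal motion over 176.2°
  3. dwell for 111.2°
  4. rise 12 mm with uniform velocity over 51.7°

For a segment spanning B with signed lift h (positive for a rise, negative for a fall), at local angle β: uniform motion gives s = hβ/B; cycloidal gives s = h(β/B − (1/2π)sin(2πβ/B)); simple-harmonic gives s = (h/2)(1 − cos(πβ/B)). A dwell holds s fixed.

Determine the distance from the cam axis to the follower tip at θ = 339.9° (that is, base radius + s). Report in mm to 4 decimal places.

seg 1 [0°–20.9°] uniform, h=14: full span → s += 14 → s = 14.0000
seg 2 [20.9°–197.1°] cycloidal, h=26: full span → s += 26 → s = 40.0000
seg 3 [197.1°–308.3°] dwell: s stays 40.0000
seg 4 [308.3°–360°] uniform, h=12: θ=339.9° here. β=31.6, B=51.7. 12·31.6/51.7 = 7.3346 → s = 47.3346
radial distance = base radius + s = 10 + 47.3346 = 57.3346

57.3346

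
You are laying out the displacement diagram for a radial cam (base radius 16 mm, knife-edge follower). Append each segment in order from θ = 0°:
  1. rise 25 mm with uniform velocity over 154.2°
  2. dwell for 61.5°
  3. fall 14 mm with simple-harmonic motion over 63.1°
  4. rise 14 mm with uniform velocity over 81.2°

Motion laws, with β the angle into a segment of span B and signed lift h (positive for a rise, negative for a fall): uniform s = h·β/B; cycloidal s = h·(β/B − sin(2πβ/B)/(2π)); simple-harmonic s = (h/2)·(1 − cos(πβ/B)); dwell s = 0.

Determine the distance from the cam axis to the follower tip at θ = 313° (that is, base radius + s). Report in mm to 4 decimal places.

seg 1 [0°–154.2°] uniform, h=25: full span → s += 25 → s = 25.0000
seg 2 [154.2°–215.7°] dwell: s stays 25.0000
seg 3 [215.7°–278.8°] simple-harmonic, h=-14: full span → s += -14 → s = 11.0000
seg 4 [278.8°–360°] uniform, h=14: θ=313° here. β=34.2, B=81.2. 14·34.2/81.2 = 5.8966 → s = 16.8966
radial distance = base radius + s = 16 + 16.8966 = 32.8966

32.8966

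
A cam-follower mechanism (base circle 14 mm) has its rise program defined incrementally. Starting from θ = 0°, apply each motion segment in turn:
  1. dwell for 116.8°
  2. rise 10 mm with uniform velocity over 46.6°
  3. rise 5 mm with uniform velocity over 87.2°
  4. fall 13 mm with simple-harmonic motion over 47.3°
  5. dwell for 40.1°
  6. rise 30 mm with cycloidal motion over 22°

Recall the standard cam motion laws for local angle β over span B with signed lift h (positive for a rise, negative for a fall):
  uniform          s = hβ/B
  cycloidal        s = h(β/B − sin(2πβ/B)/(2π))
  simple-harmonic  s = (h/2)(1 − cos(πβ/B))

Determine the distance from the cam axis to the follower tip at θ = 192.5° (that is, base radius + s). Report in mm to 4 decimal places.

seg 1 [0°–116.8°] dwell: s stays 0.0000
seg 2 [116.8°–163.4°] uniform, h=10: full span → s += 10 → s = 10.0000
seg 3 [163.4°–250.6°] uniform, h=5: θ=192.5° here. β=29.1, B=87.2. 5·29.1/87.2 = 1.6686 → s = 11.6686
radial distance = base radius + s = 14 + 11.6686 = 25.6686

25.6686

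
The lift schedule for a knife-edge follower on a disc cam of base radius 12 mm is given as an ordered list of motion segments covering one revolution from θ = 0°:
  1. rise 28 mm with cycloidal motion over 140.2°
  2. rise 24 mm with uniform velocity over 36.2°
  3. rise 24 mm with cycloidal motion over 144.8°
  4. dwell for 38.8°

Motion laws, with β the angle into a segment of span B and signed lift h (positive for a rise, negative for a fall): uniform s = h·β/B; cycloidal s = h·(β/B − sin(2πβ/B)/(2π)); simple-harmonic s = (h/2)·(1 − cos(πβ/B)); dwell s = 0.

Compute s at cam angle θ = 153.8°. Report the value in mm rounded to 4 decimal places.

seg 1 [0°–140.2°] cycloidal, h=28: full span → s += 28 → s = 28.0000
seg 2 [140.2°–176.4°] uniform, h=24: θ=153.8° here. β=13.6, B=36.2. 24·13.6/36.2 = 9.0166 → s = 37.0166

37.0166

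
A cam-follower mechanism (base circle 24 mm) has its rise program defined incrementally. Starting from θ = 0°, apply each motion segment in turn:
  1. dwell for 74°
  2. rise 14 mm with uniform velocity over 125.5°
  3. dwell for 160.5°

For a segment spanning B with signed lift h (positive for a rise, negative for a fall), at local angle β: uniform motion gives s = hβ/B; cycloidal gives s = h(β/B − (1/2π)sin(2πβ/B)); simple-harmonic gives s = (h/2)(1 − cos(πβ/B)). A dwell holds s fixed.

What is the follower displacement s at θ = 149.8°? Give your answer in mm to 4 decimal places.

seg 1 [0°–74°] dwell: s stays 0.0000
seg 2 [74°–199.5°] uniform, h=14: θ=149.8° here. β=75.8, B=125.5. 14·75.8/125.5 = 8.4558 → s = 8.4558

8.4558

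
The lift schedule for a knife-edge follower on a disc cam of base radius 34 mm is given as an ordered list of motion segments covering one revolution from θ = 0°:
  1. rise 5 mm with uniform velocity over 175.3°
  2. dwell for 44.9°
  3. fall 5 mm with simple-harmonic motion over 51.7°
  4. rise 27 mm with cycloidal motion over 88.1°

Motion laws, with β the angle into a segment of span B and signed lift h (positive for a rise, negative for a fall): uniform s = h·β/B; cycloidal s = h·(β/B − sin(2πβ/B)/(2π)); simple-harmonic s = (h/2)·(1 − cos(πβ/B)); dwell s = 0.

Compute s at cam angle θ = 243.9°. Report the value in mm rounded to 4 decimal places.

seg 1 [0°–175.3°] uniform, h=5: full span → s += 5 → s = 5.0000
seg 2 [175.3°–220.2°] dwell: s stays 5.0000
seg 3 [220.2°–271.9°] simple-harmonic, h=-5: θ=243.9° here. β=23.7, B=51.7. -5/2·(1 − cos(π·0.4584)) = -2.1743 → s = 2.8257

2.8257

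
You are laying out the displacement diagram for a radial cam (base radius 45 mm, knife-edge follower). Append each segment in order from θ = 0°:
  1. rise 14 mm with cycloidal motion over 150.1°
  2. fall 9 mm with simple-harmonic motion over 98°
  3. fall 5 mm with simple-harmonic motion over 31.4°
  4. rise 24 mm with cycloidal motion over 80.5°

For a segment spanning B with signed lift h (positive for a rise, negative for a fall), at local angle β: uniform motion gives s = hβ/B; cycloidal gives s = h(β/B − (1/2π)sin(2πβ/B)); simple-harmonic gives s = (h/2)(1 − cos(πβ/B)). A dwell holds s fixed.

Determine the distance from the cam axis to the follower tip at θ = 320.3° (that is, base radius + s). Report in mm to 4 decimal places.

seg 1 [0°–150.1°] cycloidal, h=14: full span → s += 14 → s = 14.0000
seg 2 [150.1°–248.1°] simple-harmonic, h=-9: full span → s += -9 → s = 5.0000
seg 3 [248.1°–279.5°] simple-harmonic, h=-5: full span → s += -5 → s = 0.0000
seg 4 [279.5°–360°] cycloidal, h=24: θ=320.3° here. β=40.8, B=80.5. 24·(0.5068 − sin(2π·0.5068)/(2π)) = 12.3279 → s = 12.3279
radial distance = base radius + s = 45 + 12.3279 = 57.3279

57.3279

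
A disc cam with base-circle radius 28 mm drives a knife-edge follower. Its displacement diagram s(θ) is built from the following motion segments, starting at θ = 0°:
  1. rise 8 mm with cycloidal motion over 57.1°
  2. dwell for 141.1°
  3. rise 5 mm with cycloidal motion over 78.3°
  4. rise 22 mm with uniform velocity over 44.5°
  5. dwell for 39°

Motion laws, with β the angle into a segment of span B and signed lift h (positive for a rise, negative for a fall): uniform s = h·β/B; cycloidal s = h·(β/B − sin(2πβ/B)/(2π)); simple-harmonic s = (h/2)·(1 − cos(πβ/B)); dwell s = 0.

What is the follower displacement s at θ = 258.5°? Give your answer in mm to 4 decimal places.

seg 1 [0°–57.1°] cycloidal, h=8: full span → s += 8 → s = 8.0000
seg 2 [57.1°–198.2°] dwell: s stays 8.0000
seg 3 [198.2°–276.5°] cycloidal, h=5: θ=258.5° here. β=60.3, B=78.3. 5·(0.7701 − sin(2π·0.7701)/(2π)) = 4.6400 → s = 12.6400

12.6400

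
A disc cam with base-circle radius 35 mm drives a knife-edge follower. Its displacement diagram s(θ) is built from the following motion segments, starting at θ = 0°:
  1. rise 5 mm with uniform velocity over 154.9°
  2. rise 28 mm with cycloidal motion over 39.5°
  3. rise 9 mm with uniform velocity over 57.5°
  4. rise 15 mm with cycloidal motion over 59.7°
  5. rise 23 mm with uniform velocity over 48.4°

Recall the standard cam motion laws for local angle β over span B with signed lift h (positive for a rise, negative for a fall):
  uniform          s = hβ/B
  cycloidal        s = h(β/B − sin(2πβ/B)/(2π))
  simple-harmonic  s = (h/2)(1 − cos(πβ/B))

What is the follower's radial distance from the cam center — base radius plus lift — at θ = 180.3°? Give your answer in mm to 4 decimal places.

seg 1 [0°–154.9°] uniform, h=5: full span → s += 5 → s = 5.0000
seg 2 [154.9°–194.4°] cycloidal, h=28: θ=180.3° here. β=25.4, B=39.5. 28·(0.6430 − sin(2π·0.6430)/(2π)) = 21.4923 → s = 26.4923
radial distance = base radius + s = 35 + 26.4923 = 61.4923

61.4923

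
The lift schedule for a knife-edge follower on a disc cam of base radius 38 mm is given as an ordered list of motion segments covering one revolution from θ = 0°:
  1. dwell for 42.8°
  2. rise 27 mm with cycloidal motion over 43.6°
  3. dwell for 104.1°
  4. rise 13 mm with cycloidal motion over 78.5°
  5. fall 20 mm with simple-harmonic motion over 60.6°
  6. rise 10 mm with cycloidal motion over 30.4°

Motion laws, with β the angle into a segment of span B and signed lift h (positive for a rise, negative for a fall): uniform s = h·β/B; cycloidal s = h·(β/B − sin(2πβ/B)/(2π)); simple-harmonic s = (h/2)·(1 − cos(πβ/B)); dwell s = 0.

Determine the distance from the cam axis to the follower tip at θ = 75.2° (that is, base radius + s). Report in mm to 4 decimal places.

seg 1 [0°–42.8°] dwell: s stays 0.0000
seg 2 [42.8°–86.4°] cycloidal, h=27: θ=75.2° here. β=32.4, B=43.6. 27·(0.7431 − sin(2π·0.7431)/(2π)) = 24.3574 → s = 24.3574
radial distance = base radius + s = 38 + 24.3574 = 62.3574

62.3574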